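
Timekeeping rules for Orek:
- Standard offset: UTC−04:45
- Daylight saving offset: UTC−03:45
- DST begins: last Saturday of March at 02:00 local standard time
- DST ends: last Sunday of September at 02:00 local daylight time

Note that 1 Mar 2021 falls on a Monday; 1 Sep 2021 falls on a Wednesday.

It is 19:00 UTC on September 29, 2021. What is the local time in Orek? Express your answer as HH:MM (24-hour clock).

14:15

1 March 2021 is a Monday, so Saturdays fall on 6, 13, 20, 27; the last is March 27.
1 September 2021 is a Wednesday, so Sundays fall on 5, 12, 19, 26; the last is September 26.
At the standard offset (UTC−04:45), 19:00 UTC − 4h45m = 14:15 Orek standard time.
Daylight saving runs 27 March – 26 September; the standard-time date in Orek, September 29, 2021, is outside that window, so Orek is on standard time at UTC−04:45.
19:00 UTC − 4h45m = 14:15 local.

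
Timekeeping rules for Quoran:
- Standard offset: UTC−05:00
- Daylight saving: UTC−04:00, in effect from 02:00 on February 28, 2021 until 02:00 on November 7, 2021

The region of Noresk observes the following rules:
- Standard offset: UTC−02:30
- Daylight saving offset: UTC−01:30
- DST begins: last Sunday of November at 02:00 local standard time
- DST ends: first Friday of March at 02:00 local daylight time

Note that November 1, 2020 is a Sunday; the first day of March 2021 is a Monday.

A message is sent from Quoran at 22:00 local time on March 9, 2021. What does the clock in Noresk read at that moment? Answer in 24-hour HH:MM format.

March 9, 2021 lies within the daylight-saving period (28 February – 7 November), so Quoran is on daylight time, UTC−04:00.
22:00 Quoran + 4h = 02:00 UTC (rolling into the next day, 10 March 2021).
1 November 2020 is a Sunday, so Sundays fall on 1, 8, 15, 22, 29; the last is November 29.
1 March 2021 is a Monday, so the first Friday is March 5.
At the standard offset (UTC−02:30), 02:00 UTC − 2h30m = 23:30 Noresk standard time (rolling into the previous day, 9 March 2021).
The standard-time date in Noresk, March 9, 2021, does not fall between 29 November 2020 and 5 March 2021, so daylight saving is not in effect and Noresk is at UTC−02:30.
02:00 UTC − 2h30m = 23:30 Noresk (rolling into the previous day, 9 March 2021).

23:30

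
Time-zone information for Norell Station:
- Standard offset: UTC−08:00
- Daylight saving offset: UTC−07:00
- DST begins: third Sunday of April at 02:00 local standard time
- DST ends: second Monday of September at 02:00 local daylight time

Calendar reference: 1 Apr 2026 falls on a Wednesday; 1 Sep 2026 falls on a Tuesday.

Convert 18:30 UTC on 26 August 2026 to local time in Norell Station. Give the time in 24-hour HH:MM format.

1 April 2026 is a Wednesday, so the first Sunday is April 5 and the third is April 19.
1 September 2026 is a Tuesday, so the first Monday is September 7 and the second is September 14.
At the standard offset (UTC−08:00), 18:30 UTC − 8h = 10:30 Norell Station standard time.
Daylight saving runs 19 April – 14 September; the standard-time date in Norell Station, 26 August 2026, is inside that window, so Norell Station is at UTC−07:00.
18:30 UTC − 7h = 11:30 local.

11:30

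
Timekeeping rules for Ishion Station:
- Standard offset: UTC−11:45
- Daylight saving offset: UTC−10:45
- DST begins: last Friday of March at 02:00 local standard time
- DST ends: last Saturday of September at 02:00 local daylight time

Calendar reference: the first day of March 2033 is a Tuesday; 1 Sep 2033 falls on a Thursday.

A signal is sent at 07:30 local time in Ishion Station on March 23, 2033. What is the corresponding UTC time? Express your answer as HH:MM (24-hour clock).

19:15

1 March 2033 is a Tuesday, so Fridays fall on 4, 11, 18, 25; the last is March 25.
1 September 2033 is a Thursday, so Saturdays fall on 3, 10, 17, 24; the last is September 24.
March 23, 2033 does not fall between 25 March and 24 September, so daylight saving is not in effect and Ishion Station is at UTC−11:45.
07:30 local + 11h45m = 19:15 UTC.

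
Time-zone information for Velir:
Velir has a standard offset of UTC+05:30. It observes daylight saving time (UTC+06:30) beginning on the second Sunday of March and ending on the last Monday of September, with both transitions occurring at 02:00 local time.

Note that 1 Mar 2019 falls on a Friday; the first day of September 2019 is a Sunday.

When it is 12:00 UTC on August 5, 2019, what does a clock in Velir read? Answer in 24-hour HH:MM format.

18:30

1 March 2019 is a Friday, so the first Sunday is March 3 and the second is March 10.
1 September 2019 is a Sunday, so Mondays fall on 2, 9, 16, 23, 30; the last is September 30.
At the standard offset (UTC+05:30), 12:00 UTC + 5h30m = 17:30 Velir standard time.
Daylight saving runs 10 March – 30 September; the standard-time date in Velir, August 5, 2019, is inside that window, so Velir is at UTC+06:30.
12:00 UTC + 6h30m = 18:30 local.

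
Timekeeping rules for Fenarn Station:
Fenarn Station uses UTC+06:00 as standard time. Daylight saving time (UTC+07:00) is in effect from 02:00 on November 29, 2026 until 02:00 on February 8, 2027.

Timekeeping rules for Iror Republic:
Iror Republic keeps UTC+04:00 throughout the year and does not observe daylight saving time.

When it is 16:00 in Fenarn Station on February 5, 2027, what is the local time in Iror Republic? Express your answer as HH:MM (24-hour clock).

13:00

February 5, 2027 lies within the daylight-saving period (29 November 2026 – 8 February 2027), so Fenarn Station is on daylight time, UTC+07:00.
16:00 Fenarn Station − 7h = 09:00 UTC.
Iror Republic stays on UTC+04:00 all year.
09:00 UTC + 4h = 13:00 Iror Republic.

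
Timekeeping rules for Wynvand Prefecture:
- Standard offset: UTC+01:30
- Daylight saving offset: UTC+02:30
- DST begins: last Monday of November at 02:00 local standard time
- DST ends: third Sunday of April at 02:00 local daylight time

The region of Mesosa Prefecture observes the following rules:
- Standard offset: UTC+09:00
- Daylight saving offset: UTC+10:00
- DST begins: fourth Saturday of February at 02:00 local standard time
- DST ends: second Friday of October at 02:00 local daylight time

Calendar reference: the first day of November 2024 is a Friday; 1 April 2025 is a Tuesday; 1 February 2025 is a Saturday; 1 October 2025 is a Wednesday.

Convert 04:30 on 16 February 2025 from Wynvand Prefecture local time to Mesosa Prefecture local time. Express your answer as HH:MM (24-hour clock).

11:00

1 November 2024 is a Friday, so Mondays fall on 4, 11, 18, 25; the last is November 25.
1 April 2025 is a Tuesday, so the first Sunday is April 6 and the third is April 20.
Daylight saving runs 25 November 2024 – 20 April 2025; 16 February 2025 is inside that window, so Wynvand Prefecture is at UTC+02:30.
04:30 Wynvand Prefecture − 2h30m = 02:00 UTC.
1 February 2025 is a Saturday, so the first Saturday is February 1 and the fourth is February 22.
1 October 2025 is a Wednesday, so the first Friday is October 3 and the second is October 10.
At the standard offset (UTC+09:00), 02:00 UTC + 9h = 11:00 Mesosa Prefecture standard time.
Daylight saving runs 22 February – 10 October; the standard-time date in Mesosa Prefecture, 16 February 2025, is outside that window, so Mesosa Prefecture is on standard time at UTC+09:00.
02:00 UTC + 9h = 11:00 Mesosa Prefecture.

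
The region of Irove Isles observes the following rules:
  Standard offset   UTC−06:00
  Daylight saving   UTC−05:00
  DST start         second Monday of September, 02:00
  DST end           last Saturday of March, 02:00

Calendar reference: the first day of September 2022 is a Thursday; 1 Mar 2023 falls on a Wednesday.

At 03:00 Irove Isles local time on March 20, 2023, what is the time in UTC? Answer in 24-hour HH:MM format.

1 September 2022 is a Thursday, so the first Monday is September 5 and the second is September 12.
1 March 2023 is a Wednesday, so Saturdays fall on 4, 11, 18, 25; the last is March 25.
March 20, 2023 falls between 12 September 2022 and 25 March 2023, so daylight saving is in effect and Irove Isles is at UTC−05:00.
03:00 local + 5h = 08:00 UTC.

08:00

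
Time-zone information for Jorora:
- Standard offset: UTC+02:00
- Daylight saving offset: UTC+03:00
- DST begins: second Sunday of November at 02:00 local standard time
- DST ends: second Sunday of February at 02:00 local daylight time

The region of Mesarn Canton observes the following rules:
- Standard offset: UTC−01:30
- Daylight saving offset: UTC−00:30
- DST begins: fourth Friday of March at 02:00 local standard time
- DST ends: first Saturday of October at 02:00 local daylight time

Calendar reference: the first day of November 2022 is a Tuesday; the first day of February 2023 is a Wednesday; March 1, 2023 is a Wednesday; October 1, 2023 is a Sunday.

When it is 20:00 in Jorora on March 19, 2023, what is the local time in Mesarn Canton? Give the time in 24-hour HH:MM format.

1 November 2022 is a Tuesday, so the first Sunday is November 6 and the second is November 13.
1 February 2023 is a Wednesday, so the first Sunday is February 5 and the second is February 12.
Daylight saving runs 13 November 2022 – 12 February 2023; March 19, 2023 is outside that window, so Jorora is on standard time at UTC+02:00.
20:00 Jorora − 2h = 18:00 UTC.
1 March 2023 is a Wednesday, so the first Friday is March 3 and the fourth is March 24.
1 October 2023 is a Sunday, so the first Saturday is October 7.
At the standard offset (UTC−01:30), 18:00 UTC − 1h30m = 16:30 Mesarn Canton standard time.
The standard-time date in Mesarn Canton, March 19, 2023, does not fall between 24 March and 7 October, so daylight saving is not in effect and Mesarn Canton is at UTC−01:30.
18:00 UTC − 1h30m = 16:30 Mesarn Canton.

16:30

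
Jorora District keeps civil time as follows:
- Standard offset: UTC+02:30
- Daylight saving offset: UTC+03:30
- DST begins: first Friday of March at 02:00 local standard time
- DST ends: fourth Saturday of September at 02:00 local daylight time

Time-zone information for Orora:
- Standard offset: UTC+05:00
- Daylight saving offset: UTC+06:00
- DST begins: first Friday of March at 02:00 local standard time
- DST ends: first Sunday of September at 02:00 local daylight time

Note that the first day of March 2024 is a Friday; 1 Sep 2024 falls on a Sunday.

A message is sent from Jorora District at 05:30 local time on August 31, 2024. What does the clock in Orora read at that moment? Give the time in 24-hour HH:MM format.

1 March 2024 is a Friday, so the first Friday is March 1.
1 September 2024 is a Sunday, so the first Saturday is September 7 and the fourth is September 28.
August 31, 2024 lies within the daylight-saving period (1 March – 28 September), so Jorora District is on daylight time, UTC+03:30.
05:30 Jorora District − 3h30m = 02:00 UTC.
1 March 2024 is a Friday, so the first Friday is March 1.
1 September 2024 is a Sunday, so the first Sunday is September 1.
At the standard offset (UTC+05:00), 02:00 UTC + 5h = 07:00 Orora standard time.
Daylight saving runs 1 March – 1 September; the standard-time date in Orora, August 31, 2024, is inside that window, so Orora is at UTC+06:00.
02:00 UTC + 6h = 08:00 Orora.

08:00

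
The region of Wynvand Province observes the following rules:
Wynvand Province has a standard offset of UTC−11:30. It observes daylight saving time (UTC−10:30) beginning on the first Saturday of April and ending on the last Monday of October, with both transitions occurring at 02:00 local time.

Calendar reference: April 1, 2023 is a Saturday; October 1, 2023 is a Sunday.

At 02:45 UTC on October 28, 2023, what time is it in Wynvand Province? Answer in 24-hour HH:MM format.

16:15

1 April 2023 is a Saturday, so the first Saturday is April 1.
1 October 2023 is a Sunday, so Mondays fall on 2, 9, 16, 23, 30; the last is October 30.
At the standard offset (UTC−11:30), 02:45 UTC − 11h30m = 15:15 Wynvand Province standard time (rolling into the previous day, 27 October 2023).
The standard-time date in Wynvand Province, October 27, 2023, falls between 1 April and 30 October, so daylight saving is in effect and Wynvand Province is at UTC−10:30.
02:45 UTC − 10h30m = 16:15 local (rolling into the previous day, 27 October 2023).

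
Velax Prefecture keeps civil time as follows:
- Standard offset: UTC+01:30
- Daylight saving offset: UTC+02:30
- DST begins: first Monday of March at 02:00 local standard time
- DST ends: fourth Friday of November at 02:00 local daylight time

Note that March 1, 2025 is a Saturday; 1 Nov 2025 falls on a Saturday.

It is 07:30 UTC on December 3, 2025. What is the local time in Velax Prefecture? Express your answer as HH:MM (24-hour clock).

09:00

1 March 2025 is a Saturday, so the first Monday is March 3.
1 November 2025 is a Saturday, so the first Friday is November 7 and the fourth is November 28.
At the standard offset (UTC+01:30), 07:30 UTC + 1h30m = 09:00 Velax Prefecture standard time.
Daylight saving runs 3 March – 28 November; the standard-time date in Velax Prefecture, December 3, 2025, is outside that window, so Velax Prefecture is on standard time at UTC+01:30.
07:30 UTC + 1h30m = 09:00 local.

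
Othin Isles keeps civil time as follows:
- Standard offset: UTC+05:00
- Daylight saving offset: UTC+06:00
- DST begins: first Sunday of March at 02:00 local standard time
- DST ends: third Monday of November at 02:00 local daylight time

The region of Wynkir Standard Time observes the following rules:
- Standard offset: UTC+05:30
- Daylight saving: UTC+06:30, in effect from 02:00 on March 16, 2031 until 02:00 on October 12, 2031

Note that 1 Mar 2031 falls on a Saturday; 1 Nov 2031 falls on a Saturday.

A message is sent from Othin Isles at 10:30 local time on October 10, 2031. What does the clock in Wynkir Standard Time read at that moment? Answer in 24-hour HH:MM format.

1 March 2031 is a Saturday, so the first Sunday is March 2.
1 November 2031 is a Saturday, so the first Monday is November 3 and the third is November 17.
October 10, 2031 falls between 2 March and 17 November, so daylight saving is in effect and Othin Isles is at UTC+06:00.
10:30 Othin Isles − 6h = 04:30 UTC.
At the standard offset (UTC+05:30), 04:30 UTC + 5h30m = 10:00 Wynkir Standard Time standard time.
Daylight saving runs 16 March – 12 October; the standard-time date in Wynkir Standard Time, October 10, 2031, is inside that window, so Wynkir Standard Time is at UTC+06:30.
04:30 UTC + 6h30m = 11:00 Wynkir Standard Time.

11:00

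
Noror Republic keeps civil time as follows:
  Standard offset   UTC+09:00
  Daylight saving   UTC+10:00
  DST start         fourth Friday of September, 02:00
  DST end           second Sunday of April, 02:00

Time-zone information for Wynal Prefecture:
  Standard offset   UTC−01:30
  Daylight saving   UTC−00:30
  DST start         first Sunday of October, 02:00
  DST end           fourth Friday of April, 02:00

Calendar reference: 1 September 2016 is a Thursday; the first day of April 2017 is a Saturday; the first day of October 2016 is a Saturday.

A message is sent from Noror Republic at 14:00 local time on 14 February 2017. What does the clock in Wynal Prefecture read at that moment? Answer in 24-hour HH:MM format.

03:30

1 September 2016 is a Thursday, so the first Friday is September 2 and the fourth is September 23.
1 April 2017 is a Saturday, so the first Sunday is April 2 and the second is April 9.
14 February 2017 lies within the daylight-saving period (23 September 2016 – 9 April 2017), so Noror Republic is on daylight time, UTC+10:00.
14:00 Noror Republic − 10h = 04:00 UTC.
1 October 2016 is a Saturday, so the first Sunday is October 2.
1 April 2017 is a Saturday, so the first Friday is April 7 and the fourth is April 28.
At the standard offset (UTC−01:30), 04:00 UTC − 1h30m = 02:30 Wynal Prefecture standard time.
Daylight saving runs 2 October 2016 – 28 April 2017; the standard-time date in Wynal Prefecture, 14 February 2017, is inside that window, so Wynal Prefecture is at UTC−00:30.
04:00 UTC − 0h30m = 03:30 Wynal Prefecture.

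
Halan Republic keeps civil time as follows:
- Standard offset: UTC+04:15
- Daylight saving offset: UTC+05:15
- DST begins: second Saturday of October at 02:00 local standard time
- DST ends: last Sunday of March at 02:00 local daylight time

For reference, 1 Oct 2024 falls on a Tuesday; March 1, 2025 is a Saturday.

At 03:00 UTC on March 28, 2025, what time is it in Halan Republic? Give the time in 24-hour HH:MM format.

08:15

1 October 2024 is a Tuesday, so the first Saturday is October 5 and the second is October 12.
1 March 2025 is a Saturday, so Sundays fall on 2, 9, 16, 23, 30; the last is March 30.
At the standard offset (UTC+04:15), 03:00 UTC + 4h15m = 07:15 Halan Republic standard time.
The standard-time date in Halan Republic, March 28, 2025, lies within the daylight-saving period (12 October 2024 – 30 March 2025), so Halan Republic is on daylight time, UTC+05:15.
03:00 UTC + 5h15m = 08:15 local.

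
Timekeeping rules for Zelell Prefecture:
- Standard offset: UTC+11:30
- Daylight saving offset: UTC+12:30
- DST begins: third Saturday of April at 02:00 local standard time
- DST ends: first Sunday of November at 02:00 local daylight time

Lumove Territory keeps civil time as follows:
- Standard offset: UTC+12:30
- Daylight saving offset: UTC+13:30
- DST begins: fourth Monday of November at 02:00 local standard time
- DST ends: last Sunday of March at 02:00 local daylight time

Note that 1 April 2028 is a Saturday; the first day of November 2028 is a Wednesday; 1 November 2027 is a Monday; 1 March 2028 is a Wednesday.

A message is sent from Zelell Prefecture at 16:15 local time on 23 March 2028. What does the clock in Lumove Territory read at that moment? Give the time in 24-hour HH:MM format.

18:15

1 April 2028 is a Saturday, so the first Saturday is April 1 and the third is April 15.
1 November 2028 is a Wednesday, so the first Sunday is November 5.
23 March 2028 does not fall between 15 April and 5 November, so daylight saving is not in effect and Zelell Prefecture is at UTC+11:30.
16:15 Zelell Prefecture − 11h30m = 04:45 UTC.
1 November 2027 is a Monday, so the first Monday is November 1 and the fourth is November 22.
1 March 2028 is a Wednesday, so Sundays fall on 5, 12, 19, 26; the last is March 26.
At the standard offset (UTC+12:30), 04:45 UTC + 12h30m = 17:15 Lumove Territory standard time.
Daylight saving runs 22 November 2027 – 26 March 2028; the standard-time date in Lumove Territory, 23 March 2028, is inside that window, so Lumove Territory is at UTC+13:30.
04:45 UTC + 13h30m = 18:15 Lumove Territory.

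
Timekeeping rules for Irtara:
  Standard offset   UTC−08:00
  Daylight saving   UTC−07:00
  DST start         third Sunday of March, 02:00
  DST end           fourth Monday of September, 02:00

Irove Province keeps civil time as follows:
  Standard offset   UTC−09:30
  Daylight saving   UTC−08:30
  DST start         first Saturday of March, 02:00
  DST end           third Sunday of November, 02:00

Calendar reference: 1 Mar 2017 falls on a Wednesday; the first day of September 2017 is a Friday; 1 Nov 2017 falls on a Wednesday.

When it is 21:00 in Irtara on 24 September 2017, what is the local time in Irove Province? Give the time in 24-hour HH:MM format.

19:30

1 March 2017 is a Wednesday, so the first Sunday is March 5 and the third is March 19.
1 September 2017 is a Friday, so the first Monday is September 4 and the fourth is September 25.
Daylight saving runs 19 March – 25 September; 24 September 2017 is inside that window, so Irtara is at UTC−07:00.
21:00 Irtara + 7h = 04:00 UTC (rolling into the next day, 25 September 2017).
1 March 2017 is a Wednesday, so the first Saturday is March 4.
1 November 2017 is a Wednesday, so the first Sunday is November 5 and the third is November 19.
At the standard offset (UTC−09:30), 04:00 UTC − 9h30m = 18:30 Irove Province standard time (rolling into the previous day, 24 September 2017).
The standard-time date in Irove Province, 24 September 2017, lies within the daylight-saving period (4 March – 19 November), so Irove Province is on daylight time, UTC−08:30.
04:00 UTC − 8h30m = 19:30 Irove Province (rolling into the previous day, 24 September 2017).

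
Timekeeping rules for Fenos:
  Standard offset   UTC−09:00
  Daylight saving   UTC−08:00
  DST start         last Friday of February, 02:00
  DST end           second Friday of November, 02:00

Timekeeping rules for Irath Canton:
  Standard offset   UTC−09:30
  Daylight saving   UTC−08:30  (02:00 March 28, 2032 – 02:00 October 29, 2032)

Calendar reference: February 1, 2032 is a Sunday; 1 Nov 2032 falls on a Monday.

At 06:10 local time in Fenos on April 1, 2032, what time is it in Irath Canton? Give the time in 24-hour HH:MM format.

1 February 2032 is a Sunday, so Fridays fall on 6, 13, 20, 27; the last is February 27.
1 November 2032 is a Monday, so the first Friday is November 5 and the second is November 12.
Daylight saving runs 27 February – 12 November; April 1, 2032 is inside that window, so Fenos is at UTC−08:00.
06:10 Fenos + 8h = 14:10 UTC.
At the standard offset (UTC−09:30), 14:10 UTC − 9h30m = 04:40 Irath Canton standard time.
Daylight saving runs 28 March – 29 October; the standard-time date in Irath Canton, April 1, 2032, is inside that window, so Irath Canton is at UTC−08:30.
14:10 UTC − 8h30m = 05:40 Irath Canton.

05:40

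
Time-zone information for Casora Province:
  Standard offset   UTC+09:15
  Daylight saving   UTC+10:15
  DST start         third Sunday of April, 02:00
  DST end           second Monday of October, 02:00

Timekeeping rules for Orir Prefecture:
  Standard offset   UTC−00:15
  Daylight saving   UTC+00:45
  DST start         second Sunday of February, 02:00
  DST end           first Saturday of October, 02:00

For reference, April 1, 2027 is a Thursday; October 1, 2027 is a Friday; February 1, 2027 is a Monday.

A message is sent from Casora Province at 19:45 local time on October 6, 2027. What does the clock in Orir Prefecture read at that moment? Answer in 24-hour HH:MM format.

09:15

1 April 2027 is a Thursday, so the first Sunday is April 4 and the third is April 18.
1 October 2027 is a Friday, so the first Monday is October 4 and the second is October 11.
Daylight saving runs 18 April – 11 October; October 6, 2027 is inside that window, so Casora Province is at UTC+10:15.
19:45 Casora Province − 10h15m = 09:30 UTC.
1 February 2027 is a Monday, so the first Sunday is February 7 and the second is February 14.
1 October 2027 is a Friday, so the first Saturday is October 2.
At the standard offset (UTC−00:15), 09:30 UTC − 0h15m = 09:15 Orir Prefecture standard time.
The standard-time date in Orir Prefecture, October 6, 2027, does not fall between 14 February and 2 October, so daylight saving is not in effect and Orir Prefecture is at UTC−00:15.
09:30 UTC − 0h15m = 09:15 Orir Prefecture.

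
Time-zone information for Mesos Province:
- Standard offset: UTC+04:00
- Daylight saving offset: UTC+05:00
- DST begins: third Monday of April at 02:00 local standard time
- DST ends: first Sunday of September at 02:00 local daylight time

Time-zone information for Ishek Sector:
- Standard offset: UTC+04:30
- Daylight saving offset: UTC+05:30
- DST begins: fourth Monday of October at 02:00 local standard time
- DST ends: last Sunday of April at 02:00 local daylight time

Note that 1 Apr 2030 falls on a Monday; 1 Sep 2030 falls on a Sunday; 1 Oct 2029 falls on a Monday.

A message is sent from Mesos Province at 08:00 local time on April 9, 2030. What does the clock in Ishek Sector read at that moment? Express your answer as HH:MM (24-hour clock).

09:30

1 April 2030 is a Monday, so the first Monday is April 1 and the third is April 15.
1 September 2030 is a Sunday, so the first Sunday is September 1.
Daylight saving runs 15 April – 1 September; April 9, 2030 is outside that window, so Mesos Province is on standard time at UTC+04:00.
08:00 Mesos Province − 4h = 04:00 UTC.
1 October 2029 is a Monday, so the first Monday is October 1 and the fourth is October 22.
1 April 2030 is a Monday, so Sundays fall on 7, 14, 21, 28; the last is April 28.
At the standard offset (UTC+04:30), 04:00 UTC + 4h30m = 08:30 Ishek Sector standard time.
The standard-time date in Ishek Sector, April 9, 2030, lies within the daylight-saving period (22 October 2029 – 28 April 2030), so Ishek Sector is on daylight time, UTC+05:30.
04:00 UTC + 5h30m = 09:30 Ishek Sector.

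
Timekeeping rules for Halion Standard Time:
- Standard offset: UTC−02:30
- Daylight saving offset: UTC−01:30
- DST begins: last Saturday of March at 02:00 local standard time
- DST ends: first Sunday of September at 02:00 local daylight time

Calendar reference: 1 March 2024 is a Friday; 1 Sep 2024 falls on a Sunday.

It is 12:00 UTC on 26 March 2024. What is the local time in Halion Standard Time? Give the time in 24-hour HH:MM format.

1 March 2024 is a Friday, so Saturdays fall on 2, 9, 16, 23, 30; the last is March 30.
1 September 2024 is a Sunday, so the first Sunday is September 1.
At the standard offset (UTC−02:30), 12:00 UTC − 2h30m = 09:30 Halion Standard Time standard time.
Daylight saving runs 30 March – 1 September; the standard-time date in Halion Standard Time, 26 March 2024, is outside that window, so Halion Standard Time is on standard time at UTC−02:30.
12:00 UTC − 2h30m = 09:30 local.

09:30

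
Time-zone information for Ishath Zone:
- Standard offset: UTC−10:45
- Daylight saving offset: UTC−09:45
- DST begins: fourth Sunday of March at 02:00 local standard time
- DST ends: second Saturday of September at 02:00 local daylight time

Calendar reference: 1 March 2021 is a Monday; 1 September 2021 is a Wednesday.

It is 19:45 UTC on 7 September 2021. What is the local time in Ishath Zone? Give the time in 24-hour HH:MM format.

1 March 2021 is a Monday, so the first Sunday is March 7 and the fourth is March 28.
1 September 2021 is a Wednesday, so the first Saturday is September 4 and the second is September 11.
At the standard offset (UTC−10:45), 19:45 UTC − 10h45m = 09:00 Ishath Zone standard time.
The standard-time date in Ishath Zone, 7 September 2021, lies within the daylight-saving period (28 March – 11 September), so Ishath Zone is on daylight time, UTC−09:45.
19:45 UTC − 9h45m = 10:00 local.

10:00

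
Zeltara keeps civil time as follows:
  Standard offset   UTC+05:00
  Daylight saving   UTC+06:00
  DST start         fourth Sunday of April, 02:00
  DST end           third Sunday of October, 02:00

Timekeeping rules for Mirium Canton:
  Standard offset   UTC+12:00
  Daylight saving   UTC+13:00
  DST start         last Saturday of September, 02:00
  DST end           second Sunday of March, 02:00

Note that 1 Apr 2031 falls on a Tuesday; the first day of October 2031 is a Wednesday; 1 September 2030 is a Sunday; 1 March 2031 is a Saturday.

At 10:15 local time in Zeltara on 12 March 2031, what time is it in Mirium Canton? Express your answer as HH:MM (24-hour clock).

1 April 2031 is a Tuesday, so the first Sunday is April 6 and the fourth is April 27.
1 October 2031 is a Wednesday, so the first Sunday is October 5 and the third is October 19.
Daylight saving runs 27 April – 19 October; 12 March 2031 is outside that window, so Zeltara is on standard time at UTC+05:00.
10:15 Zeltara − 5h = 05:15 UTC.
1 September 2030 is a Sunday, so Saturdays fall on 7, 14, 21, 28; the last is September 28.
1 March 2031 is a Saturday, so the first Sunday is March 2 and the second is March 9.
At the standard offset (UTC+12:00), 05:15 UTC + 12h = 17:15 Mirium Canton standard time.
The standard-time date in Mirium Canton, 12 March 2031, does not fall between 28 September 2030 and 9 March 2031, so daylight saving is not in effect and Mirium Canton is at UTC+12:00.
05:15 UTC + 12h = 17:15 Mirium Canton.

17:15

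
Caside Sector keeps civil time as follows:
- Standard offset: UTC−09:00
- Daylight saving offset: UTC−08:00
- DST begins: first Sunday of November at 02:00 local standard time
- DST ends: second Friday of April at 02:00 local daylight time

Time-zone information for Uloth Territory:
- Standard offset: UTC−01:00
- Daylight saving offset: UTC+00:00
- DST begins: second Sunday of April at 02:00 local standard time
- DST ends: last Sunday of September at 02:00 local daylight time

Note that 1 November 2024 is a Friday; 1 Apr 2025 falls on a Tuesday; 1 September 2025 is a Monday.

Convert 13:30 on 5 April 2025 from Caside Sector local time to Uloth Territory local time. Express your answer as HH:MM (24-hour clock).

1 November 2024 is a Friday, so the first Sunday is November 3.
1 April 2025 is a Tuesday, so the first Friday is April 4 and the second is April 11.
Daylight saving runs 3 November 2024 – 11 April 2025; 5 April 2025 is inside that window, so Caside Sector is at UTC−08:00.
13:30 Caside Sector + 8h = 21:30 UTC.
1 April 2025 is a Tuesday, so the first Sunday is April 6 and the second is April 13.
1 September 2025 is a Monday, so Sundays fall on 7, 14, 21, 28; the last is September 28.
At the standard offset (UTC−01:00), 21:30 UTC − 1h = 20:30 Uloth Territory standard time.
Daylight saving runs 13 April – 28 September; the standard-time date in Uloth Territory, 5 April 2025, is outside that window, so Uloth Territory is on standard time at UTC−01:00.
21:30 UTC − 1h = 20:30 Uloth Territory.

20:30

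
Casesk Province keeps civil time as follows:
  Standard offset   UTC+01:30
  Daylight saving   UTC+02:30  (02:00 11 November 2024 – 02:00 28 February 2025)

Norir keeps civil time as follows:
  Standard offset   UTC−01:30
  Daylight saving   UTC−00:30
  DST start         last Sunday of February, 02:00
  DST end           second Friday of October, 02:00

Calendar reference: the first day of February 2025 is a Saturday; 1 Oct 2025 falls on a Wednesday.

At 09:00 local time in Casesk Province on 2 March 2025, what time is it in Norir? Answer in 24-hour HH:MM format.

2 March 2025 is outside the daylight-saving period (11 November 2024 – 28 February 2025), so Casesk Province is on standard time, UTC+01:30.
09:00 Casesk Province − 1h30m = 07:30 UTC.
1 February 2025 is a Saturday, so Sundays fall on 2, 9, 16, 23; the last is February 23.
1 October 2025 is a Wednesday, so the first Friday is October 3 and the second is October 10.
At the standard offset (UTC−01:30), 07:30 UTC − 1h30m = 06:00 Norir standard time.
The standard-time date in Norir, 2 March 2025, falls between 23 February and 10 October, so daylight saving is in effect and Norir is at UTC−00:30.
07:30 UTC − 0h30m = 07:00 Norir.

07:00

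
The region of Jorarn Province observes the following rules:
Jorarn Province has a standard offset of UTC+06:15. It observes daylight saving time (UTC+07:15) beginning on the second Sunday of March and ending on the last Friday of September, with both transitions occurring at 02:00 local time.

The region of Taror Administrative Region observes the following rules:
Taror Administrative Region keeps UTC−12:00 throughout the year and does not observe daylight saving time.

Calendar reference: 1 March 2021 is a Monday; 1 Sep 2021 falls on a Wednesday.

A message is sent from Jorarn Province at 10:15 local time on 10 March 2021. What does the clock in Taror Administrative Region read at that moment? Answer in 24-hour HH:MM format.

1 March 2021 is a Monday, so the first Sunday is March 7 and the second is March 14.
1 September 2021 is a Wednesday, so Fridays fall on 3, 10, 17, 24; the last is September 24.
Daylight saving runs 14 March – 24 September; 10 March 2021 is outside that window, so Jorarn Province is on standard time at UTC+06:15.
10:15 Jorarn Province − 6h15m = 04:00 UTC.
Taror Administrative Region has no daylight saving, so its offset is UTC−12:00 year-round.
04:00 UTC − 12h = 16:00 Taror Administrative Region (rolling into the previous day, 9 March 2021).

16:00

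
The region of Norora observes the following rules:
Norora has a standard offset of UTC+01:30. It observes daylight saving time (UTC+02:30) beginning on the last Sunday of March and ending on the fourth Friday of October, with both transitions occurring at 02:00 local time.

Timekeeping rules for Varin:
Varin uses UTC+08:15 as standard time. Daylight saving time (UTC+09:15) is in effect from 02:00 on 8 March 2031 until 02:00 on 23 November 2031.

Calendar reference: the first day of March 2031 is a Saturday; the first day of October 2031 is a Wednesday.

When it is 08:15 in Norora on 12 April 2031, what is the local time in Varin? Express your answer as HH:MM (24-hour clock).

15:00

1 March 2031 is a Saturday, so Sundays fall on 2, 9, 16, 23, 30; the last is March 30.
1 October 2031 is a Wednesday, so the first Friday is October 3 and the fourth is October 24.
12 April 2031 lies within the daylight-saving period (30 March – 24 October), so Norora is on daylight time, UTC+02:30.
08:15 Norora − 2h30m = 05:45 UTC.
At the standard offset (UTC+08:15), 05:45 UTC + 8h15m = 14:00 Varin standard time.
The standard-time date in Varin, 12 April 2031, lies within the daylight-saving period (8 March – 23 November), so Varin is on daylight time, UTC+09:15.
05:45 UTC + 9h15m = 15:00 Varin.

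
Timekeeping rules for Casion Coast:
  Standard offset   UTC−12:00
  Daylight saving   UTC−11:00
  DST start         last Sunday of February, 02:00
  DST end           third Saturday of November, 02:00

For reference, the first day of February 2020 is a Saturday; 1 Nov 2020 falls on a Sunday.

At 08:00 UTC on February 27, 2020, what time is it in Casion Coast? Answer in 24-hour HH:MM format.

21:00

1 February 2020 is a Saturday, so Sundays fall on 2, 9, 16, 23; the last is February 23.
1 November 2020 is a Sunday, so the first Saturday is November 7 and the third is November 21.
At the standard offset (UTC−12:00), 08:00 UTC − 12h = 20:00 Casion Coast standard time (rolling into the previous day, 26 February 2020).
The standard-time date in Casion Coast, February 26, 2020, falls between 23 February and 21 November, so daylight saving is in effect and Casion Coast is at UTC−11:00.
08:00 UTC − 11h = 21:00 local (rolling into the previous day, 26 February 2020).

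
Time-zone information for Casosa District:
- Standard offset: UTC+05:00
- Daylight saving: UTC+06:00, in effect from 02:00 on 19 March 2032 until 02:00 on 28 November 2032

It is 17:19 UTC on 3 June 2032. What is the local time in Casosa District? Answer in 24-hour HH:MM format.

At the standard offset (UTC+05:00), 17:19 UTC + 5h = 22:19 Casosa District standard time.
Daylight saving runs 19 March – 28 November; the standard-time date in Casosa District, 3 June 2032, is inside that window, so Casosa District is at UTC+06:00.
17:19 UTC + 6h = 23:19 local.

23:19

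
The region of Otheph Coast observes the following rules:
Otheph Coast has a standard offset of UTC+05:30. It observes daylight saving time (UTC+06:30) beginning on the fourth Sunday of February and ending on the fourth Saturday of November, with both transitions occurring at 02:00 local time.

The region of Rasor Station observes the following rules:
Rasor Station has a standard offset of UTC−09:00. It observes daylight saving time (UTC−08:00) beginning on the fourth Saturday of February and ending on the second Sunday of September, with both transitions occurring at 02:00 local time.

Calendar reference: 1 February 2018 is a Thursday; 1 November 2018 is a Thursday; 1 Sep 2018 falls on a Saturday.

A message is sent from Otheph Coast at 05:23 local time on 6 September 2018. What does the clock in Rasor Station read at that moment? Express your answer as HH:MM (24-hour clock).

14:53

1 February 2018 is a Thursday, so the first Sunday is February 4 and the fourth is February 25.
1 November 2018 is a Thursday, so the first Saturday is November 3 and the fourth is November 24.
Daylight saving runs 25 February – 24 November; 6 September 2018 is inside that window, so Otheph Coast is at UTC+06:30.
05:23 Otheph Coast − 6h30m = 22:53 UTC (rolling into the previous day, 5 September 2018).
1 February 2018 is a Thursday, so the first Saturday is February 3 and the fourth is February 24.
1 September 2018 is a Saturday, so the first Sunday is September 2 and the second is September 9.
At the standard offset (UTC−09:00), 22:53 UTC − 9h = 13:53 Rasor Station standard time.
The standard-time date in Rasor Station, 5 September 2018, falls between 24 February and 9 September, so daylight saving is in effect and Rasor Station is at UTC−08:00.
22:53 UTC − 8h = 14:53 Rasor Station.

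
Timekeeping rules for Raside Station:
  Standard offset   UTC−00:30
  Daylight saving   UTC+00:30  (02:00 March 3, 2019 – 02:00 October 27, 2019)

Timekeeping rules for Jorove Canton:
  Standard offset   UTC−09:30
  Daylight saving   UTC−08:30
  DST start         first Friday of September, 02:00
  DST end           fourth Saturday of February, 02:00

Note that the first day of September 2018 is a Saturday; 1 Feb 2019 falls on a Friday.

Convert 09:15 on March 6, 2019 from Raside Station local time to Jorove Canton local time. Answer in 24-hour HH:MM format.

March 6, 2019 falls between 3 March and 27 October, so daylight saving is in effect and Raside Station is at UTC+00:30.
09:15 Raside Station − 0h30m = 08:45 UTC.
1 September 2018 is a Saturday, so the first Friday is September 7.
1 February 2019 is a Friday, so the first Saturday is February 2 and the fourth is February 23.
At the standard offset (UTC−09:30), 08:45 UTC − 9h30m = 23:15 Jorove Canton standard time (rolling into the previous day, 5 March 2019).
Daylight saving runs 7 September 2018 – 23 February 2019; the standard-time date in Jorove Canton, March 5, 2019, is outside that window, so Jorove Canton is on standard time at UTC−09:30.
08:45 UTC − 9h30m = 23:15 Jorove Canton (rolling into the previous day, 5 March 2019).

23:15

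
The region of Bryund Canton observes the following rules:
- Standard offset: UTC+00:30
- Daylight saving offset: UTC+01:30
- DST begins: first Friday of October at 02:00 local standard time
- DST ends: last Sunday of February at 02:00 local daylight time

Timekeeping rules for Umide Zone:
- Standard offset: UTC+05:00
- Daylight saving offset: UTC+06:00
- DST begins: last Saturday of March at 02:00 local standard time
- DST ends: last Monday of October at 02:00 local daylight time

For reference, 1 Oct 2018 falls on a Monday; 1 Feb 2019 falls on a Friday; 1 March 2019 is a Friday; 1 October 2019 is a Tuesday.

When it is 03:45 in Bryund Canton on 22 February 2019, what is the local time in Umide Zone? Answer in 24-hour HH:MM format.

07:15

1 October 2018 is a Monday, so the first Friday is October 5.
1 February 2019 is a Friday, so Sundays fall on 3, 10, 17, 24; the last is February 24.
22 February 2019 lies within the daylight-saving period (5 October 2018 – 24 February 2019), so Bryund Canton is on daylight time, UTC+01:30.
03:45 Bryund Canton − 1h30m = 02:15 UTC.
1 March 2019 is a Friday, so Saturdays fall on 2, 9, 16, 23, 30; the last is March 30.
1 October 2019 is a Tuesday, so Mondays fall on 7, 14, 21, 28; the last is October 28.
At the standard offset (UTC+05:00), 02:15 UTC + 5h = 07:15 Umide Zone standard time.
Daylight saving runs 30 March – 28 October; the standard-time date in Umide Zone, 22 February 2019, is outside that window, so Umide Zone is on standard time at UTC+05:00.
02:15 UTC + 5h = 07:15 Umide Zone.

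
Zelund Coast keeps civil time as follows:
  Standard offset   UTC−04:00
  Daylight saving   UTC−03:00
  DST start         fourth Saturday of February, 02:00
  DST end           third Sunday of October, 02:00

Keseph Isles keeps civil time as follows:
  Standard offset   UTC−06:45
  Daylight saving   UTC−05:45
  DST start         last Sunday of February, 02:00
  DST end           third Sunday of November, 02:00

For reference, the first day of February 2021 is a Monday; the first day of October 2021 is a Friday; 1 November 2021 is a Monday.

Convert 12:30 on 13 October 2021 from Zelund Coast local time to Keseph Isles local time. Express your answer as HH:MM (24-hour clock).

1 February 2021 is a Monday, so the first Saturday is February 6 and the fourth is February 27.
1 October 2021 is a Friday, so the first Sunday is October 3 and the third is October 17.
13 October 2021 lies within the daylight-saving period (27 February – 17 October), so Zelund Coast is on daylight time, UTC−03:00.
12:30 Zelund Coast + 3h = 15:30 UTC.
1 February 2021 is a Monday, so Sundays fall on 7, 14, 21, 28; the last is February 28.
1 November 2021 is a Monday, so the first Sunday is November 7 and the third is November 21.
At the standard offset (UTC−06:45), 15:30 UTC − 6h45m = 08:45 Keseph Isles standard time.
The standard-time date in Keseph Isles, 13 October 2021, lies within the daylight-saving period (28 February – 21 November), so Keseph Isles is on daylight time, UTC−05:45.
15:30 UTC − 5h45m = 09:45 Keseph Isles.

09:45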